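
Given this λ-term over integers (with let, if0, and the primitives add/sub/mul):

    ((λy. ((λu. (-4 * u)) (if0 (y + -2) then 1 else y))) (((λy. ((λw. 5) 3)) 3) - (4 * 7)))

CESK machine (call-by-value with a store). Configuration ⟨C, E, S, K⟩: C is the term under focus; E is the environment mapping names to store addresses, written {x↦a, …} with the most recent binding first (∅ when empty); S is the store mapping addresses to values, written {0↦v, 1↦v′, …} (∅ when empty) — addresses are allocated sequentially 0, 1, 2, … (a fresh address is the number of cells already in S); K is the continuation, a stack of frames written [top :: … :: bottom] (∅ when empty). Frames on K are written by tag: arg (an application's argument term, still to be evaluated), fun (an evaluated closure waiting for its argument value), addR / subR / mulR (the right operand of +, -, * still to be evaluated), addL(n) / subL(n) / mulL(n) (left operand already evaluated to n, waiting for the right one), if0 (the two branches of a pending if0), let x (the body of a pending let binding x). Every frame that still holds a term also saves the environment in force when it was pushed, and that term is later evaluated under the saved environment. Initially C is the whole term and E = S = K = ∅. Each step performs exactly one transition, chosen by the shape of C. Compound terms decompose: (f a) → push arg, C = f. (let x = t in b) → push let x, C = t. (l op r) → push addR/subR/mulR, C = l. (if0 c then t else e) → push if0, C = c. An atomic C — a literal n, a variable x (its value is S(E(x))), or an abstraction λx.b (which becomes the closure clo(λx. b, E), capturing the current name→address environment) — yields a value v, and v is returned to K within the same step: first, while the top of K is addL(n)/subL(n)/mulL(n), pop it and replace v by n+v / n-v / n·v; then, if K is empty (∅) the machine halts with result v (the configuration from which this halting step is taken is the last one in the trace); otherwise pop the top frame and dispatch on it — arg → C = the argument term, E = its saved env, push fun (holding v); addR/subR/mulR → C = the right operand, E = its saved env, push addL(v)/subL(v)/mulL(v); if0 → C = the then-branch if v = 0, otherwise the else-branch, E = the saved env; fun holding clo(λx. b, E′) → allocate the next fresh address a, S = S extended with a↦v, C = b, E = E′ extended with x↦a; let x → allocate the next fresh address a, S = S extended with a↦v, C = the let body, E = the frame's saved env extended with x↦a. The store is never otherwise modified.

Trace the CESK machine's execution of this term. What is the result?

[0] <C=((λy. ((λu. (-4 * u)) (if0 (y + -2) then 1 else y))) (((λy. ((λw. 5) 3)) 3) - (4 * 7))), E=∅, S=∅, K=∅>
[1] <C=(λy. ((λu. (-4 * u)) (if0 (y + -2) then 1 else y))), E=∅, S=∅, K=[arg]>
[2] <C=(((λy. ((λw. 5) 3)) 3) - (4 * 7)), E=∅, S=∅, K=[fun]>
[3] <C=((λy. ((λw. 5) 3)) 3), E=∅, S=∅, K=[subR :: fun]>
[4] <C=(λy. ((λw. 5) 3)), E=∅, S=∅, K=[arg :: subR :: fun]>
[5] <C=3, E=∅, S=∅, K=[fun :: subR :: fun]>
[6] <C=((λw. 5) 3), E={y↦0}, S={0↦3}, K=[subR :: fun]>
[7] <C=(λw. 5), E={y↦0}, S={0↦3}, K=[arg :: subR :: fun]>
[8] <C=3, E={y↦0}, S={0↦3}, K=[fun :: subR :: fun]>
[9] <C=5, E={w↦1, y↦0}, S={0↦3, 1↦3}, K=[subR :: fun]>
[10] <C=(4 * 7), E=∅, S={0↦3, 1↦3}, K=[subL(5) :: fun]>
[11] <C=4, E=∅, S={0↦3, 1↦3}, K=[mulR :: subL(5) :: fun]>
[12] <C=7, E=∅, S={0↦3, 1↦3}, K=[mulL(4) :: subL(5) :: fun]>
[13] <C=((λu. (-4 * u)) (if0 (y + -2) then 1 else y)), E={y↦2}, S={0↦3, 1↦3, 2↦-23}, K=∅>
[14] <C=(λu. (-4 * u)), E={y↦2}, S={0↦3, 1↦3, 2↦-23}, K=[arg]>
[15] <C=(if0 (y + -2) then 1 else y), E={y↦2}, S={0↦3, 1↦3, 2↦-23}, K=[fun]>
[16] <C=(y + -2), E={y↦2}, S={0↦3, 1↦3, 2↦-23}, K=[if0 :: fun]>
[17] <C=y, E={y↦2}, S={0↦3, 1↦3, 2↦-23}, K=[addR :: if0 :: fun]>
[18] <C=-2, E={y↦2}, S={0↦3, 1↦3, 2↦-23}, K=[addL(-23) :: if0 :: fun]>
[19] <C=y, E={y↦2}, S={0↦3, 1↦3, 2↦-23}, K=[fun]>
[20] <C=(-4 * u), E={u↦3, y↦2}, S={0↦3, 1↦3, 2↦-23, 3↦-23}, K=∅>
[21] <C=-4, E={u↦3, y↦2}, S={0↦3, 1↦3, 2↦-23, 3↦-23}, K=[mulR]>
[22] <C=u, E={u↦3, y↦2}, S={0↦3, 1↦3, 2↦-23, 3↦-23}, K=[mulL(-4)]>
→ final value 92

Answer: 92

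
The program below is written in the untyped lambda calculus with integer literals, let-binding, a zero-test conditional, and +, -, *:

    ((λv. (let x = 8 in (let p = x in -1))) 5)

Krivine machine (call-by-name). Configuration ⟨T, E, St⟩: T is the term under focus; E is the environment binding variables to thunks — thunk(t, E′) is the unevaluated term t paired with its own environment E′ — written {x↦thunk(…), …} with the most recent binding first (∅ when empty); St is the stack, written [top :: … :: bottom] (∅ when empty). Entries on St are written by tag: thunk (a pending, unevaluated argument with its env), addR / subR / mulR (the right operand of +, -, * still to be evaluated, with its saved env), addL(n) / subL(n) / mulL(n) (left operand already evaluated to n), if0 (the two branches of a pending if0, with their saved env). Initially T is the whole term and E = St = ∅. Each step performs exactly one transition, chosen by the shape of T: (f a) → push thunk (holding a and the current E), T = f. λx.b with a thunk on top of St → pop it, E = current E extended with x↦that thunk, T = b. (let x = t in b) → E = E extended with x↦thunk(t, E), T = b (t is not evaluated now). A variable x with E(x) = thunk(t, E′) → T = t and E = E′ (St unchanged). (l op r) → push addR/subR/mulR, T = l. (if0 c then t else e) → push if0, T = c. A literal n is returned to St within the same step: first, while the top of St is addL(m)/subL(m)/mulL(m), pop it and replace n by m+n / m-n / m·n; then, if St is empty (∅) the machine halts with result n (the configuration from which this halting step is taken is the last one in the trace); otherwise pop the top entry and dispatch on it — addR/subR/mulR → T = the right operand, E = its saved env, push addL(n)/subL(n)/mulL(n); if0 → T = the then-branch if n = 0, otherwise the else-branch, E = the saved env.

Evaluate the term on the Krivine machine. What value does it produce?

Answer: -1

Execution trace:
t=0: ⟨T=((λv. (let x = 8 in (let p = x in -1))) 5); E=∅; St=∅⟩
t=1: ⟨T=(λv. (let x = 8 in (let p = x in -1))); E=∅; St=[thunk]⟩
t=2: ⟨T=(let x = 8 in (let p = x in -1)); E={v↦thunk(5, ∅)}; St=∅⟩
t=3: ⟨T=(let p = x in -1); E={x↦thunk(8, {v↦thunk(5, ∅)}), v↦thunk(5, ∅)}; St=∅⟩
t=4: ⟨T=-1; E={p↦thunk(x, {x↦thunk(8, {v↦thunk(5, ∅)}), v↦thunk(5, ∅)}), x↦thunk(8, {v↦thunk(5, ∅)}), v↦thunk(5, ∅)}; St=∅⟩
→ final value -1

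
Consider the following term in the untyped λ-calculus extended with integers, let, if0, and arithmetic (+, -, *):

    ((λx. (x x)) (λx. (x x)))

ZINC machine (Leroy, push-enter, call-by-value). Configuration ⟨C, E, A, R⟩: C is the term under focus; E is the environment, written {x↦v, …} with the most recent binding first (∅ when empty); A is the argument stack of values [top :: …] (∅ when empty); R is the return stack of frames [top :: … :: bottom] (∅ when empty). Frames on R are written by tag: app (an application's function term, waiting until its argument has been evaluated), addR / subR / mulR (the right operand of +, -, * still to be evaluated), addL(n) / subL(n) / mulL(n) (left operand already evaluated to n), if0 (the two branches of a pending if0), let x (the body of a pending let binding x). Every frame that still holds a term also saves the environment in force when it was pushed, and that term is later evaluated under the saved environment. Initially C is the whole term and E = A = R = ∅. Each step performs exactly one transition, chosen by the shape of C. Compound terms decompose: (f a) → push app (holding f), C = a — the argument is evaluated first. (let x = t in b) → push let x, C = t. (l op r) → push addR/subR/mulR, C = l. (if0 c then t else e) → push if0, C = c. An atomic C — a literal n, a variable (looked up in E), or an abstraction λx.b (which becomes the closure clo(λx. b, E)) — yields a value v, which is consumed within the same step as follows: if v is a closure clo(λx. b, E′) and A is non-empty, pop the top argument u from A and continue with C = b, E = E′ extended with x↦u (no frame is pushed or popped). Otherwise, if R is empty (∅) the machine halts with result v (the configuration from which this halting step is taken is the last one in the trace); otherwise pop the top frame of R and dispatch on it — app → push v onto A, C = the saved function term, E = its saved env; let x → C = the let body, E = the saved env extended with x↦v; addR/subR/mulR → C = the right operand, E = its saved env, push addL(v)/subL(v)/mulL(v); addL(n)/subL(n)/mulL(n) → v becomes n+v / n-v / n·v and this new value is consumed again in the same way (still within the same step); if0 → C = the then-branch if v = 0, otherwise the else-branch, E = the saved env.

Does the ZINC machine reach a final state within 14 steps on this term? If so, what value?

step 0: <C=((λx. (x x)) (λx. (x x))), E=∅, A=∅, R=∅>
step 1: <C=(λx. (x x)), E=∅, A=∅, R=[app]>
step 2: <C=(λx. (x x)), E=∅, A=[clo(λx. (x x), ∅)], R=∅>
step 3: <C=(x x), E={x↦clo(λx. (x x), ∅)}, A=∅, R=∅>
step 4: <C=x, E={x↦clo(λx. (x x), ∅)}, A=∅, R=[app]>
step 5: <C=x, E={x↦clo(λx. (x x), ∅)}, A=[clo(λx. (x x), ∅)], R=∅>
… configuration repeats with period 3 (steps 3–5 recur indefinitely) …

Answer: DIVERGES (no final state within 14 steps)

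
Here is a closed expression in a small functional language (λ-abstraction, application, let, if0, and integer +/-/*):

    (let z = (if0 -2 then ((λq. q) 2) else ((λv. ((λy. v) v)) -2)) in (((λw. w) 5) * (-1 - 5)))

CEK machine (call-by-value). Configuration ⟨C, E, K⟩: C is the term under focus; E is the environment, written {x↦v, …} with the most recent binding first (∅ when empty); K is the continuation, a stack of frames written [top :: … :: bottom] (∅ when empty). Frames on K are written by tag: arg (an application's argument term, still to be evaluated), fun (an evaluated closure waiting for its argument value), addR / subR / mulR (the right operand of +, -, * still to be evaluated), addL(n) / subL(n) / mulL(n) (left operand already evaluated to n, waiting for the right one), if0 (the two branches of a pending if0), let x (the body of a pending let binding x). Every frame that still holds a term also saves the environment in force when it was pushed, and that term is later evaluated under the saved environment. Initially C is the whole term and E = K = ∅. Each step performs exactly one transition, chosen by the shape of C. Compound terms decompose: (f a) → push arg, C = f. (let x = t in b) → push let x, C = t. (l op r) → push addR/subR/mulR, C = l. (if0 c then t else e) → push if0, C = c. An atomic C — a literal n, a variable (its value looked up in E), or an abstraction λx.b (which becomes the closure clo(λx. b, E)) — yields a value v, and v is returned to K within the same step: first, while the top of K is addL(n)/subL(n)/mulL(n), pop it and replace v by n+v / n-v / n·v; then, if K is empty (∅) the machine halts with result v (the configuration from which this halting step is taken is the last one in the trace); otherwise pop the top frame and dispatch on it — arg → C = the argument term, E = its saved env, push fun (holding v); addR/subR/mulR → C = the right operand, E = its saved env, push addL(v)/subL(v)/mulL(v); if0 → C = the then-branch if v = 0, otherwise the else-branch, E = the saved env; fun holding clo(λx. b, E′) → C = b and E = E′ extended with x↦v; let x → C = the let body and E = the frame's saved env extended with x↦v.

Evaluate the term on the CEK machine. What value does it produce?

Answer: -30

Machine steps:
t=0: [C=(let z = (if0 -2 then ((λq. q) 2) else ((λv. ((λy. v) v)) -2)) in (((λw. w) 5) * (-1 - 5))) | E=∅ | K=∅]
t=1: [C=(if0 -2 then ((λq. q) 2) else ((λv. ((λy. v) v)) -2)) | E=∅ | K=[let z]]
t=2: [C=-2 | E=∅ | K=[if0 :: let z]]
t=3: [C=((λv. ((λy. v) v)) -2) | E=∅ | K=[let z]]
t=4: [C=(λv. ((λy. v) v)) | E=∅ | K=[arg :: let z]]
t=5: [C=-2 | E=∅ | K=[fun :: let z]]
t=6: [C=((λy. v) v) | E={v↦-2} | K=[let z]]
t=7: [C=(λy. v) | E={v↦-2} | K=[arg :: let z]]
t=8: [C=v | E={v↦-2} | K=[fun :: let z]]
t=9: [C=v | E={y↦-2, v↦-2} | K=[let z]]
t=10: [C=(((λw. w) 5) * (-1 - 5)) | E={z↦-2} | K=∅]
t=11: [C=((λw. w) 5) | E={z↦-2} | K=[mulR]]
t=12: [C=(λw. w) | E={z↦-2} | K=[arg :: mulR]]
t=13: [C=5 | E={z↦-2} | K=[fun :: mulR]]
t=14: [C=w | E={w↦5, z↦-2} | K=[mulR]]
t=15: [C=(-1 - 5) | E={z↦-2} | K=[mulL(5)]]
t=16: [C=-1 | E={z↦-2} | K=[subR :: mulL(5)]]
t=17: [C=5 | E={z↦-2} | K=[subL(-1) :: mulL(5)]]
→ final value -30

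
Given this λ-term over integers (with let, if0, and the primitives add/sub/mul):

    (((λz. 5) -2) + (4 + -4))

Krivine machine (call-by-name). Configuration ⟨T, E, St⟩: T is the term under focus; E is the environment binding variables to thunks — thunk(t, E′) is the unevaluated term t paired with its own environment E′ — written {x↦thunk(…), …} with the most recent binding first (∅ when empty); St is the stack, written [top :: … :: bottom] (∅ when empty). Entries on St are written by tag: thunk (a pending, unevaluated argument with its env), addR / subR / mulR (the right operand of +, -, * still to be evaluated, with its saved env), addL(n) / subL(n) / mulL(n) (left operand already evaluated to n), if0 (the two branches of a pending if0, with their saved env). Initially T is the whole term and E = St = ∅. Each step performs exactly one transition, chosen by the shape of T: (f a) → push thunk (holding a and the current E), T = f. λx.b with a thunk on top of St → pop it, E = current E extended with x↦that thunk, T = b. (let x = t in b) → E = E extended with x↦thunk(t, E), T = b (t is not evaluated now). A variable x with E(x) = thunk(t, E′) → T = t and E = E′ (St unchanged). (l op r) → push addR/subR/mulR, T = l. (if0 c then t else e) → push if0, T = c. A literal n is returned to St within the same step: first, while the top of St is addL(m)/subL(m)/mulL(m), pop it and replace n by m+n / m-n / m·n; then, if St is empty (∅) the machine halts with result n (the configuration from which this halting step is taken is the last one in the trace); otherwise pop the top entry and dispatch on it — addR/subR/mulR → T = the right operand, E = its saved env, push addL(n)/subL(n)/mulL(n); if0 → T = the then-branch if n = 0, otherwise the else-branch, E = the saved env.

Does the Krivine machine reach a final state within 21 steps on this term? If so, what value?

[0] [T=(((λz. 5) -2) + (4 + -4)) | E=∅ | St=∅]
[1] [T=((λz. 5) -2) | E=∅ | St=[addR]]
[2] [T=(λz. 5) | E=∅ | St=[thunk :: addR]]
[3] [T=5 | E={z↦thunk(-2, ∅)} | St=[addR]]
[4] [T=(4 + -4) | E=∅ | St=[addL(5)]]
[5] [T=4 | E=∅ | St=[addR :: addL(5)]]
[6] [T=-4 | E=∅ | St=[addL(4) :: addL(5)]]
→ final value 5

Answer: 5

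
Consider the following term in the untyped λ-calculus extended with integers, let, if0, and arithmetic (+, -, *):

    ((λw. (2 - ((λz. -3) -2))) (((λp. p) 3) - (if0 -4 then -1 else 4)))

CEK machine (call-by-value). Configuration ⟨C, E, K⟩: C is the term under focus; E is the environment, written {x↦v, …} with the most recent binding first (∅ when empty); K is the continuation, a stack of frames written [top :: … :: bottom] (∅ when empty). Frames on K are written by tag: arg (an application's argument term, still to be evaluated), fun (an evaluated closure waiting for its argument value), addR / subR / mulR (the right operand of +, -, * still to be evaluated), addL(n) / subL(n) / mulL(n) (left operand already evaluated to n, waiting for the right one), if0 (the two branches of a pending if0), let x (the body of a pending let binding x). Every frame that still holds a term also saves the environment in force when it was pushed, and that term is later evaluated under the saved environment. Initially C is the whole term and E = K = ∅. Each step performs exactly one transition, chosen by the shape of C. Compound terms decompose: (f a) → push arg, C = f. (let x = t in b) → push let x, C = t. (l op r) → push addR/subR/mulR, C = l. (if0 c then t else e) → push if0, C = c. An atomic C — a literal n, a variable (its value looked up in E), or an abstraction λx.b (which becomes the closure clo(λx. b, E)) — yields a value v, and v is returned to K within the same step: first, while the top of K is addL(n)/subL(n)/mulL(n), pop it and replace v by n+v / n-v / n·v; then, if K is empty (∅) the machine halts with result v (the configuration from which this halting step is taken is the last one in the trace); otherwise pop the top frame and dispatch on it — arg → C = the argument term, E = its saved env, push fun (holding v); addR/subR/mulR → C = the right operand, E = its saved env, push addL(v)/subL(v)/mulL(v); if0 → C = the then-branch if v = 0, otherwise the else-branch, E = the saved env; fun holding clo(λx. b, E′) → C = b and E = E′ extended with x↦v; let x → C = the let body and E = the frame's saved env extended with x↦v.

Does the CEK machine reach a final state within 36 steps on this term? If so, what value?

Answer: 5

Execution trace:
0. <C=((λw. (2 - ((λz. -3) -2))) (((λp. p) 3) - (if0 -4 then -1 else 4))), E=∅, K=∅>
1. <C=(λw. (2 - ((λz. -3) -2))), E=∅, K=[arg]>
2. <C=(((λp. p) 3) - (if0 -4 then -1 else 4)), E=∅, K=[fun]>
3. <C=((λp. p) 3), E=∅, K=[subR :: fun]>
4. <C=(λp. p), E=∅, K=[arg :: subR :: fun]>
5. <C=3, E=∅, K=[fun :: subR :: fun]>
6. <C=p, E={p↦3}, K=[subR :: fun]>
7. <C=(if0 -4 then -1 else 4), E=∅, K=[subL(3) :: fun]>
8. <C=-4, E=∅, K=[if0 :: subL(3) :: fun]>
9. <C=4, E=∅, K=[subL(3) :: fun]>
10. <C=(2 - ((λz. -3) -2)), E={w↦-1}, K=∅>
11. <C=2, E={w↦-1}, K=[subR]>
12. <C=((λz. -3) -2), E={w↦-1}, K=[subL(2)]>
13. <C=(λz. -3), E={w↦-1}, K=[arg :: subL(2)]>
14. <C=-2, E={w↦-1}, K=[fun :: subL(2)]>
15. <C=-3, E={z↦-2, w↦-1}, K=[subL(2)]>
→ final value 5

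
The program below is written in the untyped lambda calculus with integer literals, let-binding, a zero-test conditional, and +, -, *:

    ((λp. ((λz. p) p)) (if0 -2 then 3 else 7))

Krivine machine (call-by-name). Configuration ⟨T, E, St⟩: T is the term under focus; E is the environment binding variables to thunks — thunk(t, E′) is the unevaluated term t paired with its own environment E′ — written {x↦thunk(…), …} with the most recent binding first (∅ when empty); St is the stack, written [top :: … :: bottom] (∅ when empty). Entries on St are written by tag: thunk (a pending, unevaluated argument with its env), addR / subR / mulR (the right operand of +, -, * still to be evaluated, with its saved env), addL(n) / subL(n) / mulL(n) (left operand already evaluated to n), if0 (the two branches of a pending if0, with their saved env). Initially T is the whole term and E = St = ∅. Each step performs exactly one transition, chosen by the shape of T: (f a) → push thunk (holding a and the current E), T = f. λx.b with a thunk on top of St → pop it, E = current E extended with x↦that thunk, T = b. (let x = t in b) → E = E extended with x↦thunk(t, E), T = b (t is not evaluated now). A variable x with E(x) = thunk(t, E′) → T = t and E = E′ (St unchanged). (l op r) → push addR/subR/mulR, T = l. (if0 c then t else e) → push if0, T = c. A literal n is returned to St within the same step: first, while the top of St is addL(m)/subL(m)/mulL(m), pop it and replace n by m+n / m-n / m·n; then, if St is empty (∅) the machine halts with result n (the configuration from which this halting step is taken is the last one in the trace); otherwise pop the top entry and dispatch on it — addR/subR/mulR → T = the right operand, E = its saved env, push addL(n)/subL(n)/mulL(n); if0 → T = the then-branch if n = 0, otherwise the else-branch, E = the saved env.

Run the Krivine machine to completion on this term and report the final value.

[0] ⟨T=((λp. ((λz. p) p)) (if0 -2 then 3 else 7)); E=∅; St=∅⟩
[1] ⟨T=(λp. ((λz. p) p)); E=∅; St=[thunk]⟩
[2] ⟨T=((λz. p) p); E={p↦thunk((if0 -2 then 3 else 7), ∅)}; St=∅⟩
[3] ⟨T=(λz. p); E={p↦thunk((if0 -2 then 3 else 7), ∅)}; St=[thunk]⟩
[4] ⟨T=p; E={z↦thunk(p, {p↦thunk((if0 -2 then 3 else 7), ∅)}), p↦thunk((if0 -2 then 3 else 7), ∅)}; St=∅⟩
[5] ⟨T=(if0 -2 then 3 else 7); E=∅; St=∅⟩
[6] ⟨T=-2; E=∅; St=[if0]⟩
[7] ⟨T=7; E=∅; St=∅⟩
→ final value 7

Answer: 7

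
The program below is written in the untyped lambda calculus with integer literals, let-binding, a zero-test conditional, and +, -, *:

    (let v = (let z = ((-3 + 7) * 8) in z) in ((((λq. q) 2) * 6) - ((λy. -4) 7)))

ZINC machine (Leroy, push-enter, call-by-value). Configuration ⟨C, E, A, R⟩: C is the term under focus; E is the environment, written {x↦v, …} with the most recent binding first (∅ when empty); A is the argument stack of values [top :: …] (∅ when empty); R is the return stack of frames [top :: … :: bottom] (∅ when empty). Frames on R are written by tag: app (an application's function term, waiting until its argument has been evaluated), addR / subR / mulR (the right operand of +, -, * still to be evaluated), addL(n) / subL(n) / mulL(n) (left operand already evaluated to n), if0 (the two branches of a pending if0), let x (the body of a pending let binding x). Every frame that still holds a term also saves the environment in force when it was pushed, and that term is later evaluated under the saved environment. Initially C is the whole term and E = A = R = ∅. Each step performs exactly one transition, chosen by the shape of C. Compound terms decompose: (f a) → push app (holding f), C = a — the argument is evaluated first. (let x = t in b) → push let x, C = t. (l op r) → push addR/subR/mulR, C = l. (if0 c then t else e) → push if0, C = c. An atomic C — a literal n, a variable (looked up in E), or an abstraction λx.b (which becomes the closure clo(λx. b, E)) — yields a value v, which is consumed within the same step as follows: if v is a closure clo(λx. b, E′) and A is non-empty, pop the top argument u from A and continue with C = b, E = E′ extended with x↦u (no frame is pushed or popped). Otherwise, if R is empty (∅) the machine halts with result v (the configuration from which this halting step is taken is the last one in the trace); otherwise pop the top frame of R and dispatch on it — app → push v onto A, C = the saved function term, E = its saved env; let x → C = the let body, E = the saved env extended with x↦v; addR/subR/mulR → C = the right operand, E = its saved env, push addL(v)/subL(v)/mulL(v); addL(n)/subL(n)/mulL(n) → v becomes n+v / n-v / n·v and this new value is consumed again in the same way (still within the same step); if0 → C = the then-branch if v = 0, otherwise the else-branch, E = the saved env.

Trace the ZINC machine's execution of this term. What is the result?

0. [C=(let v = (let z = ((-3 + 7) * 8) in z) in ((((λq. q) 2) * 6) - ((λy. -4) 7))) | E=∅ | A=∅ | R=∅]
1. [C=(let z = ((-3 + 7) * 8) in z) | E=∅ | A=∅ | R=[let v]]
2. [C=((-3 + 7) * 8) | E=∅ | A=∅ | R=[let z :: let v]]
3. [C=(-3 + 7) | E=∅ | A=∅ | R=[mulR :: let z :: let v]]
4. [C=-3 | E=∅ | A=∅ | R=[addR :: mulR :: let z :: let v]]
5. [C=7 | E=∅ | A=∅ | R=[addL(-3) :: mulR :: let z :: let v]]
6. [C=8 | E=∅ | A=∅ | R=[mulL(4) :: let z :: let v]]
7. [C=z | E={z↦32} | A=∅ | R=[let v]]
8. [C=((((λq. q) 2) * 6) - ((λy. -4) 7)) | E={v↦32} | A=∅ | R=∅]
9. [C=(((λq. q) 2) * 6) | E={v↦32} | A=∅ | R=[subR]]
10. [C=((λq. q) 2) | E={v↦32} | A=∅ | R=[mulR :: subR]]
11. [C=2 | E={v↦32} | A=∅ | R=[app :: mulR :: subR]]
12. [C=(λq. q) | E={v↦32} | A=[2] | R=[mulR :: subR]]
13. [C=q | E={q↦2, v↦32} | A=∅ | R=[mulR :: subR]]
14. [C=6 | E={v↦32} | A=∅ | R=[mulL(2) :: subR]]
15. [C=((λy. -4) 7) | E={v↦32} | A=∅ | R=[subL(12)]]
16. [C=7 | E={v↦32} | A=∅ | R=[app :: subL(12)]]
17. [C=(λy. -4) | E={v↦32} | A=[7] | R=[subL(12)]]
18. [C=-4 | E={y↦7, v↦32} | A=∅ | R=[subL(12)]]
→ final value 16

Answer: 16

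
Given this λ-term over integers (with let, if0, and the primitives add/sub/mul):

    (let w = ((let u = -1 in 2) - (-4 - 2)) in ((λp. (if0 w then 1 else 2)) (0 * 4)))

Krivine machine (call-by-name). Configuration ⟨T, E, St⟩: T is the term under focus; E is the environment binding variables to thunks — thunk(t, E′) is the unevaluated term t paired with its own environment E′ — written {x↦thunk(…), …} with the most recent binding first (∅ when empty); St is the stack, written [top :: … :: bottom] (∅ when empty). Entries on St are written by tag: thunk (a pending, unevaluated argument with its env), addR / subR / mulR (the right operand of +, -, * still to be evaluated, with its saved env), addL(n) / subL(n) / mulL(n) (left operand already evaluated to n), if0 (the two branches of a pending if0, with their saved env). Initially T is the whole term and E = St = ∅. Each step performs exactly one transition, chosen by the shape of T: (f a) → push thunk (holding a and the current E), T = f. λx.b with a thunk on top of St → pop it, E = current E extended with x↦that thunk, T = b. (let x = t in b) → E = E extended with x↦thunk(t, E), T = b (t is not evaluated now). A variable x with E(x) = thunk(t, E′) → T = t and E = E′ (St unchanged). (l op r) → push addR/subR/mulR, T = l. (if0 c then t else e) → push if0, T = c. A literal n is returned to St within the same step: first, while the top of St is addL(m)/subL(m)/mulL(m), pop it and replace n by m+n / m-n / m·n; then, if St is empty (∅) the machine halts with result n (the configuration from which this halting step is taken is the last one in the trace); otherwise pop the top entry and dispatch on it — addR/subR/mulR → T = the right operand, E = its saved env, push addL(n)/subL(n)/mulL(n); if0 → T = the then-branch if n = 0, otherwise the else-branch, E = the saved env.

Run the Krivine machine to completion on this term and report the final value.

t=0: ⟨T=(let w = ((let u = -1 in 2) - (-4 - 2)) in ((λp. (if0 w then 1 else 2)) (0 * 4))); E=∅; St=∅⟩
t=1: ⟨T=((λp. (if0 w then 1 else 2)) (0 * 4)); E={w↦thunk(((let u = -1 in 2) - (-4 - 2)), ∅)}; St=∅⟩
t=2: ⟨T=(λp. (if0 w then 1 else 2)); E={w↦thunk(((let u = -1 in 2) - (-4 - 2)), ∅)}; St=[thunk]⟩
t=3: ⟨T=(if0 w then 1 else 2); E={p↦thunk((0 * 4), {w↦thunk(((let u = -1 in 2) - (-4 - 2)), ∅)}), w↦thunk(((let u = -1 in 2) - (-4 - 2)), ∅)}; St=∅⟩
t=4: ⟨T=w; E={p↦thunk((0 * 4), {w↦thunk(((let u = -1 in 2) - (-4 - 2)), ∅)}), w↦thunk(((let u = -1 in 2) - (-4 - 2)), ∅)}; St=[if0]⟩
t=5: ⟨T=((let u = -1 in 2) - (-4 - 2)); E=∅; St=[if0]⟩
t=6: ⟨T=(let u = -1 in 2); E=∅; St=[subR :: if0]⟩
t=7: ⟨T=2; E={u↦thunk(-1, ∅)}; St=[subR :: if0]⟩
t=8: ⟨T=(-4 - 2); E=∅; St=[subL(2) :: if0]⟩
t=9: ⟨T=-4; E=∅; St=[subR :: subL(2) :: if0]⟩
t=10: ⟨T=2; E=∅; St=[subL(-4) :: subL(2) :: if0]⟩
t=11: ⟨T=2; E={p↦thunk((0 * 4), {w↦thunk(((let u = -1 in 2) - (-4 - 2)), ∅)}), w↦thunk(((let u = -1 in 2) - (-4 - 2)), ∅)}; St=∅⟩
→ final value 2

Answer: 2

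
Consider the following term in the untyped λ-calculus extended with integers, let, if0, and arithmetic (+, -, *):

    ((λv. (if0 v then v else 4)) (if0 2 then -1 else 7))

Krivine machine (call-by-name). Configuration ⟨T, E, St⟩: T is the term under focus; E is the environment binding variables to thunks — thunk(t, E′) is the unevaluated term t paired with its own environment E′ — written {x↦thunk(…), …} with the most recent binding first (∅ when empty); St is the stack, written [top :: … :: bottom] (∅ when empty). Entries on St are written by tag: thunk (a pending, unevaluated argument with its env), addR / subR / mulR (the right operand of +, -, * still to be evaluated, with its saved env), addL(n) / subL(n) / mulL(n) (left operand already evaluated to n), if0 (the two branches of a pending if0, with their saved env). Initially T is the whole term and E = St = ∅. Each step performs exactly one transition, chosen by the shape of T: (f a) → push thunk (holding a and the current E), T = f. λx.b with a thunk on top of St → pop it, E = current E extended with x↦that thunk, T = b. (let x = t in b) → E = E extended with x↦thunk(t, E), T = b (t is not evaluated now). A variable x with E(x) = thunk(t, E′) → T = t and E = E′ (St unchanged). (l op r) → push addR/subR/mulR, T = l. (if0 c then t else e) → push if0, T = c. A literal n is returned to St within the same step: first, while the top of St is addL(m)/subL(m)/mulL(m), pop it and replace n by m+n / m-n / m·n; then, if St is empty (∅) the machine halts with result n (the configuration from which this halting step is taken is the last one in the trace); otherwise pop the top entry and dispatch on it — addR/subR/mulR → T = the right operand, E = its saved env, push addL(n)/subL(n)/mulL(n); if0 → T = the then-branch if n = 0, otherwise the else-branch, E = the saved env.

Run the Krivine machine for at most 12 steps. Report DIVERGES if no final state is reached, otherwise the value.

Answer: 4

Execution trace:
step 0: [T=((λv. (if0 v then v else 4)) (if0 2 then -1 else 7)) | E=∅ | St=∅]
step 1: [T=(λv. (if0 v then v else 4)) | E=∅ | St=[thunk]]
step 2: [T=(if0 v then v else 4) | E={v↦thunk((if0 2 then -1 else 7), ∅)} | St=∅]
step 3: [T=v | E={v↦thunk((if0 2 then -1 else 7), ∅)} | St=[if0]]
step 4: [T=(if0 2 then -1 else 7) | E=∅ | St=[if0]]
step 5: [T=2 | E=∅ | St=[if0 :: if0]]
step 6: [T=7 | E=∅ | St=[if0]]
step 7: [T=4 | E={v↦thunk((if0 2 then -1 else 7), ∅)} | St=∅]
→ final value 4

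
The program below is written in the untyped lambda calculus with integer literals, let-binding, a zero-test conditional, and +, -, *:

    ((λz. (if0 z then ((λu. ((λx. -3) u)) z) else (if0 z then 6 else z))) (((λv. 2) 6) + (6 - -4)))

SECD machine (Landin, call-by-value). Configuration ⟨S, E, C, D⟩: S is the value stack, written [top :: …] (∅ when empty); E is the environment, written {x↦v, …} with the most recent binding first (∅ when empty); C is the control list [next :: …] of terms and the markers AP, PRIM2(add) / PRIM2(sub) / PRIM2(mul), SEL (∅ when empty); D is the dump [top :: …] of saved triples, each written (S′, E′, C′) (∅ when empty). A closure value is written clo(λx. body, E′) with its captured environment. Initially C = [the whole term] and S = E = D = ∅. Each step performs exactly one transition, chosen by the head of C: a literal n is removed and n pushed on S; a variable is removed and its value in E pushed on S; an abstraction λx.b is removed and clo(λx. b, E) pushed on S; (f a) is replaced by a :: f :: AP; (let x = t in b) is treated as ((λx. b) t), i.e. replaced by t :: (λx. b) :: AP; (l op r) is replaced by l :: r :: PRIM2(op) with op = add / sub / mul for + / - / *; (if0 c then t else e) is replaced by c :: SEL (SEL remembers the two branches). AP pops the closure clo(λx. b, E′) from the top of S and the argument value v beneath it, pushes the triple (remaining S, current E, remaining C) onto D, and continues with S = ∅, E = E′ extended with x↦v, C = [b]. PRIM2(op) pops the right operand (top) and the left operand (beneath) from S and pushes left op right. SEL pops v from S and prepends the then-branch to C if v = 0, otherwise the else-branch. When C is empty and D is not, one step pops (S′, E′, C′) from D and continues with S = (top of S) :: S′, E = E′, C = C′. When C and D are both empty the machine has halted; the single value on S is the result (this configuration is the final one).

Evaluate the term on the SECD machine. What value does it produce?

[0] <S=∅, E=∅, C=[((λz. (if0 z then ((λu. ((λx. -3) u)) z) else (if0 z then 6 else z))) (((λv. 2) 6) + (6 - -4)))], D=∅>
[1] <S=∅, E=∅, C=[(((λv. 2) 6) + (6 - -4)) :: (λz. (if0 z then ((λu. ((λx. -3) u)) z) else (if0 z then 6 else z))) :: AP], D=∅>
[2] <S=∅, E=∅, C=[((λv. 2) 6) :: (6 - -4) :: PRIM2(add) :: (λz. (if0 z then ((λu. ((λx. -3) u)) z) else (if0 z then 6 else z))) :: AP], D=∅>
[3] <S=∅, E=∅, C=[6 :: (λv. 2) :: AP :: (6 - -4) :: PRIM2(add) :: (λz. (if0 z then ((λu. ((λx. -3) u)) z) else (if0 z then 6 else z))) :: AP], D=∅>
[4] <S=[6], E=∅, C=[(λv. 2) :: AP :: (6 - -4) :: PRIM2(add) :: (λz. (if0 z then ((λu. ((λx. -3) u)) z) else (if0 z then 6 else z))) :: AP], D=∅>
[5] <S=[clo(λv. 2, ∅) :: 6], E=∅, C=[AP :: (6 - -4) :: PRIM2(add) :: (λz. (if0 z then ((λu. ((λx. -3) u)) z) else (if0 z then 6 else z))) :: AP], D=∅>
[6] <S=∅, E={v↦6}, C=[2], D=[(∅, ∅, [(6 - -4) :: PRIM2(add) :: (λz. (if0 z then ((λu. ((λx. -3) u)) z) else (if0 z then 6 else z))) :: AP])]>
[7] <S=[2], E={v↦6}, C=∅, D=[(∅, ∅, [(6 - -4) :: PRIM2(add) :: (λz. (if0 z then ((λu. ((λx. -3) u)) z) else (if0 z then 6 else z))) :: AP])]>
[8] <S=[2], E=∅, C=[(6 - -4) :: PRIM2(add) :: (λz. (if0 z then ((λu. ((λx. -3) u)) z) else (if0 z then 6 else z))) :: AP], D=∅>
[9] <S=[2], E=∅, C=[6 :: -4 :: PRIM2(sub) :: PRIM2(add) :: (λz. (if0 z then ((λu. ((λx. -3) u)) z) else (if0 z then 6 else z))) :: AP], D=∅>
[10] <S=[6 :: 2], E=∅, C=[-4 :: PRIM2(sub) :: PRIM2(add) :: (λz. (if0 z then ((λu. ((λx. -3) u)) z) else (if0 z then 6 else z))) :: AP], D=∅>
[11] <S=[-4 :: 6 :: 2], E=∅, C=[PRIM2(sub) :: PRIM2(add) :: (λz. (if0 z then ((λu. ((λx. -3) u)) z) else (if0 z then 6 else z))) :: AP], D=∅>
[12] <S=[10 :: 2], E=∅, C=[PRIM2(add) :: (λz. (if0 z then ((λu. ((λx. -3) u)) z) else (if0 z then 6 else z))) :: AP], D=∅>
[13] <S=[12], E=∅, C=[(λz. (if0 z then ((λu. ((λx. -3) u)) z) else (if0 z then 6 else z))) :: AP], D=∅>
[14] <S=[clo(λz. (if0 z then ((λu. ((λx. -3) u)) z) else (if0 z then 6 else z)), ∅) :: 12], E=∅, C=[AP], D=∅>
[15] <S=∅, E={z↦12}, C=[(if0 z then ((λu. ((λx. -3) u)) z) else (if0 z then 6 else z))], D=[(∅, ∅, ∅)]>
[16] <S=∅, E={z↦12}, C=[z :: SEL], D=[(∅, ∅, ∅)]>
[17] <S=[12], E={z↦12}, C=[SEL], D=[(∅, ∅, ∅)]>
[18] <S=∅, E={z↦12}, C=[(if0 z then 6 else z)], D=[(∅, ∅, ∅)]>
[19] <S=∅, E={z↦12}, C=[z :: SEL], D=[(∅, ∅, ∅)]>
[20] <S=[12], E={z↦12}, C=[SEL], D=[(∅, ∅, ∅)]>
[21] <S=∅, E={z↦12}, C=[z], D=[(∅, ∅, ∅)]>
[22] <S=[12], E={z↦12}, C=∅, D=[(∅, ∅, ∅)]>
[23] <S=[12], E=∅, C=∅, D=∅>
→ final value 12

Answer: 12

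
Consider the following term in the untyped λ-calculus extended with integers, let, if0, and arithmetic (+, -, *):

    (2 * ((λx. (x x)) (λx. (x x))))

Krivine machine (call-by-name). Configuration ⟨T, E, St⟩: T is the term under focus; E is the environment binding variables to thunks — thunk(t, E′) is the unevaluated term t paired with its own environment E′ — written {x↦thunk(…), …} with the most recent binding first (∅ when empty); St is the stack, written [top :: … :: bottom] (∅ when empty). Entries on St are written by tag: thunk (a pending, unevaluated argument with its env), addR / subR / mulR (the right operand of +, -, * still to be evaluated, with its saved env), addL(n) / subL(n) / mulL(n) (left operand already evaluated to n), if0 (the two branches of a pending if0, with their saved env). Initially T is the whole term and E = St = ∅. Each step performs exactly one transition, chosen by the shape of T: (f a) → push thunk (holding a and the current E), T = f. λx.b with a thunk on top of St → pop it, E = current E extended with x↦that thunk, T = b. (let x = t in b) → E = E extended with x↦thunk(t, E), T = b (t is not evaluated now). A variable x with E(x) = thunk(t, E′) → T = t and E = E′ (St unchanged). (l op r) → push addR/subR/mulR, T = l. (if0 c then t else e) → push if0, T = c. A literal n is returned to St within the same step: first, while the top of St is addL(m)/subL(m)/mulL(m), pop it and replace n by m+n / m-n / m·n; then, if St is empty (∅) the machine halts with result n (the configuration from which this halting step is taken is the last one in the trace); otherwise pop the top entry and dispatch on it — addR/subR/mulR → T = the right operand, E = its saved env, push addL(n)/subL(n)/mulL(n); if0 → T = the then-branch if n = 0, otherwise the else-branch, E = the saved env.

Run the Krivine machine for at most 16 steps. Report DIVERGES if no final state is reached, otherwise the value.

Answer: DIVERGES (no final state within 16 steps)

Machine steps:
t=0: ⟨T=(2 * ((λx. (x x)) (λx. (x x)))); E=∅; St=∅⟩
t=1: ⟨T=2; E=∅; St=[mulR]⟩
t=2: ⟨T=((λx. (x x)) (λx. (x x))); E=∅; St=[mulL(2)]⟩
t=3: ⟨T=(λx. (x x)); E=∅; St=[thunk :: mulL(2)]⟩
t=4: ⟨T=(x x); E={x↦thunk((λx. (x x)), ∅)}; St=[mulL(2)]⟩
t=5: ⟨T=x; E={x↦thunk((λx. (x x)), ∅)}; St=[thunk :: mulL(2)]⟩
t=6: ⟨T=(λx. (x x)); E=∅; St=[thunk :: mulL(2)]⟩
t=7: ⟨T=(x x); E={x↦thunk(x, {x↦thunk((λx. (x x)), ∅)})}; St=[mulL(2)]⟩
t=8: ⟨T=x; E={x↦thunk(x, {x↦thunk((λx. (x x)), ∅)})}; St=[thunk :: mulL(2)]⟩
t=9: ⟨T=x; E={x↦thunk((λx. (x x)), ∅)}; St=[thunk :: mulL(2)]⟩
t=10: ⟨T=(λx. (x x)); E=∅; St=[thunk :: mulL(2)]⟩
t=11: ⟨T=(x x); E={x↦thunk(x, {x↦thunk(x, {x↦thunk((λx. (x x)), ∅)})})}; St=[mulL(2)]⟩
t=12: ⟨T=x; E={x↦thunk(x, {x↦thunk(x, {x↦thunk((λx. (x x)), ∅)})})}; St=[thunk :: mulL(2)]⟩
t=13: ⟨T=x; E={x↦thunk(x, {x↦thunk((λx. (x x)), ∅)})}; St=[thunk :: mulL(2)]⟩
t=14: ⟨T=x; E={x↦thunk((λx. (x x)), ∅)}; St=[thunk :: mulL(2)]⟩
t=15: ⟨T=(λx. (x x)); E=∅; St=[thunk :: mulL(2)]⟩
t=16: ⟨T=(x x); E={x↦thunk(x, {x↦thunk(x, {x↦thunk(x, {x↦thunk((λx. (x x)), ∅)})})})}; St=[mulL(2)]⟩
→ 16 transitions taken and the configuration is still not final: no result within 16 steps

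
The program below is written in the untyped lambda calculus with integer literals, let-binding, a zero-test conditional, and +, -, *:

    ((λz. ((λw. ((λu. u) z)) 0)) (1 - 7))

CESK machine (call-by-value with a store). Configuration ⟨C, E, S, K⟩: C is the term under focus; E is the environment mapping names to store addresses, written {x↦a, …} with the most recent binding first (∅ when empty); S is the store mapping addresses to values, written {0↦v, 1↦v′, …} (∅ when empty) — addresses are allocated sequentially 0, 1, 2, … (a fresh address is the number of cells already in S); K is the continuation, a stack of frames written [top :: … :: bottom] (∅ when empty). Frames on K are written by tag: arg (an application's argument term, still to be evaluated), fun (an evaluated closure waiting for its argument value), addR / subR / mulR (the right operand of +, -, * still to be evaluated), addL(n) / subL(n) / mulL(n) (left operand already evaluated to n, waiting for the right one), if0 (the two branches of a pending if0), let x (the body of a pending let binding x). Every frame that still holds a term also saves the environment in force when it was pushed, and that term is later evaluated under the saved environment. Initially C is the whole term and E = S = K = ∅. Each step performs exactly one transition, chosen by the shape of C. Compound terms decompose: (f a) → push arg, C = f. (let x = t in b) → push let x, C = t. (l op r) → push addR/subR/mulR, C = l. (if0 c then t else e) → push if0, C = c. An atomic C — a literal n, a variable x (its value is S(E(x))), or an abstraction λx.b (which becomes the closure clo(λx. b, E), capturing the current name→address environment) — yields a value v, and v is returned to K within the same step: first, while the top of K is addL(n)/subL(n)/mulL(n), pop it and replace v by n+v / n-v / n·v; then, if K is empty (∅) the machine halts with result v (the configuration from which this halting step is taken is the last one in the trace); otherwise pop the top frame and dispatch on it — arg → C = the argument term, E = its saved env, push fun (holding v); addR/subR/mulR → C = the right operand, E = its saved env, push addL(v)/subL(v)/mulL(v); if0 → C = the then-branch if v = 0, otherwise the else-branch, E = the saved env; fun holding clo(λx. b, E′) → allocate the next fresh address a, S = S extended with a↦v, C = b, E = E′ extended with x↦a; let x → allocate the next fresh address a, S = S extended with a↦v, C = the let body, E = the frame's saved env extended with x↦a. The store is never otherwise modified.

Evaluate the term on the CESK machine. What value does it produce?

Answer: -6

Derivation:
t=0: ⟨C=((λz. ((λw. ((λu. u) z)) 0)) (1 - 7)); E=∅; S=∅; K=∅⟩
t=1: ⟨C=(λz. ((λw. ((λu. u) z)) 0)); E=∅; S=∅; K=[arg]⟩
t=2: ⟨C=(1 - 7); E=∅; S=∅; K=[fun]⟩
t=3: ⟨C=1; E=∅; S=∅; K=[subR :: fun]⟩
t=4: ⟨C=7; E=∅; S=∅; K=[subL(1) :: fun]⟩
t=5: ⟨C=((λw. ((λu. u) z)) 0); E={z↦0}; S={0↦-6}; K=∅⟩
t=6: ⟨C=(λw. ((λu. u) z)); E={z↦0}; S={0↦-6}; K=[arg]⟩
t=7: ⟨C=0; E={z↦0}; S={0↦-6}; K=[fun]⟩
t=8: ⟨C=((λu. u) z); E={w↦1, z↦0}; S={0↦-6, 1↦0}; K=∅⟩
t=9: ⟨C=(λu. u); E={w↦1, z↦0}; S={0↦-6, 1↦0}; K=[arg]⟩
t=10: ⟨C=z; E={w↦1, z↦0}; S={0↦-6, 1↦0}; K=[fun]⟩
t=11: ⟨C=u; E={u↦2, w↦1, z↦0}; S={0↦-6, 1↦0, 2↦-6}; K=∅⟩
→ final value -6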